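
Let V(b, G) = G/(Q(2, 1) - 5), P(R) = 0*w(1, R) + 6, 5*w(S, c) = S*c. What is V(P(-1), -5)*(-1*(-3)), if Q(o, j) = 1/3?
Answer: 45/14 ≈ 3.2143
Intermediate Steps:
Q(o, j) = 1/3
w(S, c) = S*c/5 (w(S, c) = (S*c)/5 = S*c/5)
P(R) = 6 (P(R) = 0*((1/5)*1*R) + 6 = 0*(R/5) + 6 = 0 + 6 = 6)
V(b, G) = -3*G/14 (V(b, G) = G/(1/3 - 5) = G/(-14/3) = -3*G/14)
V(P(-1), -5)*(-1*(-3)) = (-3/14*(-5))*(-1*(-3)) = (15/14)*3 = 45/14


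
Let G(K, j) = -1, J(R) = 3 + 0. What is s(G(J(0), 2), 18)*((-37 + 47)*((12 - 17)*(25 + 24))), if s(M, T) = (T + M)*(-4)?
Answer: 166600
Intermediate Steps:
J(R) = 3
s(M, T) = -4*M - 4*T (s(M, T) = (M + T)*(-4) = -4*M - 4*T)
s(G(J(0), 2), 18)*((-37 + 47)*((12 - 17)*(25 + 24))) = (-4*(-1) - 4*18)*((-37 + 47)*((12 - 17)*(25 + 24))) = (4 - 72)*(10*(-5*49)) = -680*(-245) = -68*(-2450) = 166600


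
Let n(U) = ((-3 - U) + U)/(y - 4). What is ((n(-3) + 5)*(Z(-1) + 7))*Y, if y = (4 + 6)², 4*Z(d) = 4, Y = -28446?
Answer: -2261457/2 ≈ -1.1307e+6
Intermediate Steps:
Z(d) = 1 (Z(d) = (¼)*4 = 1)
y = 100 (y = 10² = 100)
n(U) = -1/32 (n(U) = ((-3 - U) + U)/(100 - 4) = -3/96 = -3*1/96 = -1/32)
((n(-3) + 5)*(Z(-1) + 7))*Y = ((-1/32 + 5)*(1 + 7))*(-28446) = ((159/32)*8)*(-28446) = (159/4)*(-28446) = -2261457/2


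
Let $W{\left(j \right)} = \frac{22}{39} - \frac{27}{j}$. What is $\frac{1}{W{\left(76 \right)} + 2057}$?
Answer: $\frac{2964}{6097567} \approx 0.0004861$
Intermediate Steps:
$W{\left(j \right)} = \frac{22}{39} - \frac{27}{j}$ ($W{\left(j \right)} = 22 \cdot \frac{1}{39} - \frac{27}{j} = \frac{22}{39} - \frac{27}{j}$)
$\frac{1}{W{\left(76 \right)} + 2057} = \frac{1}{\left(\frac{22}{39} - \frac{27}{76}\right) + 2057} = \frac{1}{\frac{619}{2964} + 2057} = \frac{1}{\frac{6097567}{2964}} = \frac{2964}{6097567}$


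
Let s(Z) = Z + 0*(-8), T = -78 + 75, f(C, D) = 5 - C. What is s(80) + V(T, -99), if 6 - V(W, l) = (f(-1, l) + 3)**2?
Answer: 5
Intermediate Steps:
T = -3
s(Z) = Z (s(Z) = Z + 0 = Z)
V(W, l) = -75 (V(W, l) = 6 - ((5 - 1*(-1)) + 3)**2 = 6 - ((5 + 1) + 3)**2 = 6 - (6 + 3)**2 = 6 - 1*9**2 = 6 - 1*81 = 6 - 81 = -75)
s(80) + V(T, -99) = 80 - 75 = 5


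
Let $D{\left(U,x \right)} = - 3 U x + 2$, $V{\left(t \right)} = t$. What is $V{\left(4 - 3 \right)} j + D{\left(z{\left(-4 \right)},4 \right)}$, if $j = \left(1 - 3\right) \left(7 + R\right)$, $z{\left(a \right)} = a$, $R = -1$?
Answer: $38$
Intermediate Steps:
$D{\left(U,x \right)} = 2 - 3 U x$ ($D{\left(U,x \right)} = - 3 U x + 2 = 2 - 3 U x$)
$j = -12$ ($j = \left(1 - 3\right) \left(7 - 1\right) = \left(-2\right) 6 = -12$)
$V{\left(4 - 3 \right)} j + D{\left(z{\left(-4 \right)},4 \right)} = \left(4 - 3\right) \left(-12\right) - \left(-2 - 48\right) = \left(4 - 3\right) \left(-12\right) + \left(2 + 48\right) = 1 \left(-12\right) + 50 = -12 + 50 = 38$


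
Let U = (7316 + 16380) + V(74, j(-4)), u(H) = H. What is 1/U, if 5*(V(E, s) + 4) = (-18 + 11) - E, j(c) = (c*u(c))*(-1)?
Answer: 5/118379 ≈ 4.2237e-5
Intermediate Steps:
j(c) = -c**2 (j(c) = (c*c)*(-1) = c**2*(-1) = -c**2)
V(E, s) = -27/5 - E/5 (V(E, s) = -4 + ((-18 + 11) - E)/5 = -4 + (-7 - E)/5 = -4 + (-7/5 - E/5) = -27/5 - E/5)
U = 118379/5 (U = (7316 + 16380) + (-27/5 - 1/5*74) = 23696 + (-27/5 - 74/5) = 23696 - 101/5 = 118379/5 ≈ 23676.)
1/U = 1/(118379/5) = 5/118379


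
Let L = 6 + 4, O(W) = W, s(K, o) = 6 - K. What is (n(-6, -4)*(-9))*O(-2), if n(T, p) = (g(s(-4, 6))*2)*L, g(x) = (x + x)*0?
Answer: 0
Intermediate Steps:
g(x) = 0 (g(x) = (2*x)*0 = 0)
L = 10
n(T, p) = 0 (n(T, p) = (0*2)*10 = 0*10 = 0)
(n(-6, -4)*(-9))*O(-2) = (0*(-9))*(-2) = 0*(-2) = 0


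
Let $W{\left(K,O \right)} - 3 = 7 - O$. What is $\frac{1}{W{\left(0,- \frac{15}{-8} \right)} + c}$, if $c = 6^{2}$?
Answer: $\frac{8}{353} \approx 0.022663$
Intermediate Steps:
$c = 36$
$W{\left(K,O \right)} = 10 - O$ ($W{\left(K,O \right)} = 3 - \left(-7 + O\right) = 10 - O$)
$\frac{1}{W{\left(0,- \frac{15}{-8} \right)} + c} = \frac{1}{\left(10 - - \frac{15}{-8}\right) + 36} = \frac{1}{\left(10 - \left(-15\right) \left(- \frac{1}{8}\right)\right) + 36} = \frac{1}{\left(10 - \frac{15}{8}\right) + 36} = \frac{1}{\frac{65}{8} + 36} = \frac{1}{\frac{353}{8}} = \frac{8}{353}$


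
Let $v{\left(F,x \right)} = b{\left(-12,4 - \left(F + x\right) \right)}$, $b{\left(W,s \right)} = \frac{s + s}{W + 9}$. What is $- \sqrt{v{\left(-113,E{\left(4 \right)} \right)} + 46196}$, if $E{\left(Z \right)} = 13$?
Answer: $- \frac{2 \sqrt{103785}}{3} \approx -214.77$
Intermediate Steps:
$b{\left(W,s \right)} = \frac{2 s}{9 + W}$
$v{\left(F,x \right)} = - \frac{8}{3} + \frac{2 F}{3} + \frac{2 x}{3}$ ($v{\left(F,x \right)} = \frac{2 \left(4 - \left(F + x\right)\right)}{9 - 12} = \frac{2 \left(4 - \left(F + x\right)\right)}{-3} = 2 \left(4 - F - x\right) \left(- \frac{1}{3}\right) = - \frac{8}{3} + \frac{2 F}{3} + \frac{2 x}{3}$)
$- \sqrt{v{\left(-113,E{\left(4 \right)} \right)} + 46196} = - \sqrt{\left(- \frac{8}{3} + \frac{2}{3} \left(-113\right) + \frac{2}{3} \cdot 13\right) + 46196} = - \sqrt{\left(- \frac{8}{3} - \frac{226}{3} + \frac{26}{3}\right) + 46196} = - \sqrt{- \frac{208}{3} + 46196} = - \sqrt{\frac{138380}{3}} = - \frac{2 \sqrt{103785}}{3}$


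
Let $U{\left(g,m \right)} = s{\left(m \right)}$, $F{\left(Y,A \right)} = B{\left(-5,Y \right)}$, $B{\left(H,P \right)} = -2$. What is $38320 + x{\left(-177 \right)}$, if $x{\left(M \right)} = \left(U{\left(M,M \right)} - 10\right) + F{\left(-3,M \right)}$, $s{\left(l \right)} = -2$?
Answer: $38306$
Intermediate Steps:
$F{\left(Y,A \right)} = -2$
$U{\left(g,m \right)} = -2$
$x{\left(M \right)} = -14$ ($x{\left(M \right)} = \left(-2 - 10\right) - 2 = -12 - 2 = -14$)
$38320 + x{\left(-177 \right)} = 38320 - 14 = 38306$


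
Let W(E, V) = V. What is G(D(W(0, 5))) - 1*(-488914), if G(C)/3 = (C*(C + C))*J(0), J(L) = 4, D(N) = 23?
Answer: 501610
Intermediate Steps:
G(C) = 24*C² (G(C) = 3*((C*(C + C))*4) = 3*((C*(2*C))*4) = 3*((2*C²)*4) = 3*(8*C²) = 24*C²)
G(D(W(0, 5))) - 1*(-488914) = 24*23² - 1*(-488914) = 24*529 + 488914 = 12696 + 488914 = 501610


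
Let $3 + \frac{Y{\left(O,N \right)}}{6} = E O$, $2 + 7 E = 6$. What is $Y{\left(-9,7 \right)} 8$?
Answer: $- \frac{2736}{7} \approx -390.86$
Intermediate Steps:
$E = \frac{4}{7}$ ($E = - \frac{2}{7} + \frac{1}{7} \cdot 6 = - \frac{2}{7} + \frac{6}{7} = \frac{4}{7} \approx 0.57143$)
$Y{\left(O,N \right)} = -18 + \frac{24 O}{7}$ ($Y{\left(O,N \right)} = -18 + 6 \frac{4 O}{7} = -18 + \frac{24 O}{7}$)
$Y{\left(-9,7 \right)} 8 = \left(-18 + \frac{24}{7} \left(-9\right)\right) 8 = \left(-18 - \frac{216}{7}\right) 8 = \left(- \frac{342}{7}\right) 8 = - \frac{2736}{7}$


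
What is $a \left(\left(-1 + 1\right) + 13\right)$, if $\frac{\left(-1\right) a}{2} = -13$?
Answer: $338$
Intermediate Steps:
$a = 26$ ($a = \left(-2\right) \left(-13\right) = 26$)
$a \left(\left(-1 + 1\right) + 13\right) = 26 \left(\left(-1 + 1\right) + 13\right) = 26 \left(0 + 13\right) = 26 \cdot 13 = 338$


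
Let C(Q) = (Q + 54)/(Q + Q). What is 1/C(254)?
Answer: 127/77 ≈ 1.6494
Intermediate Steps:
C(Q) = (54 + Q)/(2*Q) (C(Q) = (54 + Q)/((2*Q)) = (54 + Q)*(1/(2*Q)) = (54 + Q)/(2*Q))
1/C(254) = 1/((1/2)*(54 + 254)/254) = 1/((1/2)*(1/254)*308) = 1/(77/127) = 127/77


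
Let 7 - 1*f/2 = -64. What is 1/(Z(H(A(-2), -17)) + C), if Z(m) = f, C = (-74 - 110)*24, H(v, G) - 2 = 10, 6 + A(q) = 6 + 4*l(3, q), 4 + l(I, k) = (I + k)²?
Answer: -1/4274 ≈ -0.00023397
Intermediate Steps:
l(I, k) = -4 + (I + k)²
A(q) = -16 + 4*(3 + q)² (A(q) = -6 + (6 + 4*(-4 + (3 + q)²)) = -6 + (6 + (-16 + 4*(3 + q)²)) = -6 + (-10 + 4*(3 + q)²) = -16 + 4*(3 + q)²)
H(v, G) = 12 (H(v, G) = 2 + 10 = 12)
C = -4416 (C = -184*24 = -4416)
f = 142 (f = 14 - 2*(-64) = 14 + 128 = 142)
Z(m) = 142
1/(Z(H(A(-2), -17)) + C) = 1/(142 - 4416) = 1/(-4274) = -1/4274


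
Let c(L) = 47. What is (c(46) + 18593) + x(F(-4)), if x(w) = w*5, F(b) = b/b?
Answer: 18645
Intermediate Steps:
F(b) = 1
x(w) = 5*w
(c(46) + 18593) + x(F(-4)) = (47 + 18593) + 5*1 = 18640 + 5 = 18645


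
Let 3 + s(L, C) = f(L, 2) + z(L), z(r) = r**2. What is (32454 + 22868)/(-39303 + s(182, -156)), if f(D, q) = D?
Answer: -27661/3000 ≈ -9.2203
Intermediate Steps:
s(L, C) = -3 + L + L**2 (s(L, C) = -3 + (L + L**2) = -3 + L + L**2)
(32454 + 22868)/(-39303 + s(182, -156)) = (32454 + 22868)/(-39303 + (-3 + 182 + 182**2)) = 55322/(-39303 + (-3 + 182 + 33124)) = 55322/(-39303 + 33303) = 55322/(-6000) = 55322*(-1/6000) = -27661/3000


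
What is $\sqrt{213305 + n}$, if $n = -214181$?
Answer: $2 i \sqrt{219} \approx 29.597 i$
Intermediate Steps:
$\sqrt{213305 + n} = \sqrt{213305 - 214181} = \sqrt{-876} = 2 i \sqrt{219}$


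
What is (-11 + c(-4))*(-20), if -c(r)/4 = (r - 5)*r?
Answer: 3100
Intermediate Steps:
c(r) = -4*r*(-5 + r) (c(r) = -4*(r - 5)*r = -4*(-5 + r)*r = -4*r*(-5 + r))
(-11 + c(-4))*(-20) = (-11 + 4*(-4)*(5 - 1*(-4)))*(-20) = (-11 + 4*(-4)*(5 + 4))*(-20) = (-11 + 4*(-4)*9)*(-20) = (-11 - 144)*(-20) = -155*(-20) = 3100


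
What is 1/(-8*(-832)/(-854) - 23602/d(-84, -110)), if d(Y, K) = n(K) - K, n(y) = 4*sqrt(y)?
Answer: 427*(-2*sqrt(110) + 55*I)/(-5222067*I + 6656*sqrt(110)) ≈ -0.0045194 - 0.0016548*I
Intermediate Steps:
d(Y, K) = -K + 4*sqrt(K) (d(Y, K) = 4*sqrt(K) - K = -K + 4*sqrt(K))
1/(-8*(-832)/(-854) - 23602/d(-84, -110)) = 1/(-8*(-832)/(-854) - 23602/(-1*(-110) + 4*sqrt(-110))) = 1/(6656*(-1/854) - 23602/(110 + 4*(I*sqrt(110)))) = 1/(-3328/427 - 23602/(110 + 4*I*sqrt(110)))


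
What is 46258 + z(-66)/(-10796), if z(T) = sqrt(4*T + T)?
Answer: 46258 - I*sqrt(330)/10796 ≈ 46258.0 - 0.0016827*I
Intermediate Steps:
z(T) = sqrt(5)*sqrt(T) (z(T) = sqrt(5*T) = sqrt(5)*sqrt(T))
46258 + z(-66)/(-10796) = 46258 + (sqrt(5)*sqrt(-66))/(-10796) = 46258 + (sqrt(5)*(I*sqrt(66)))*(-1/10796) = 46258 + (I*sqrt(330))*(-1/10796) = 46258 - I*sqrt(330)/10796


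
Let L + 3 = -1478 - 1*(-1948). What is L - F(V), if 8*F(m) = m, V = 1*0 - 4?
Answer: 935/2 ≈ 467.50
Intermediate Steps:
V = -4 (V = 0 - 4 = -4)
L = 467 (L = -3 + (-1478 - 1*(-1948)) = -3 + (-1478 + 1948) = -3 + 470 = 467)
F(m) = m/8
L - F(V) = 467 - (-4)/8 = 467 - 1*(-1/2) = 467 + 1/2 = 935/2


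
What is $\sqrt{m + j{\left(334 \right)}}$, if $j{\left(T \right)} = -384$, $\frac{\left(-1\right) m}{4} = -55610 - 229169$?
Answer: $2 \sqrt{284683} \approx 1067.1$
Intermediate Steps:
$m = 1139116$ ($m = - 4 \left(-55610 - 229169\right) = \left(-4\right) \left(-284779\right) = 1139116$)
$\sqrt{m + j{\left(334 \right)}} = \sqrt{1139116 - 384} = \sqrt{1138732} = 2 \sqrt{284683}$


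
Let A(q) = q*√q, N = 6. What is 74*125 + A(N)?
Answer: 9250 + 6*√6 ≈ 9264.7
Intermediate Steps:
A(q) = q^(3/2)
74*125 + A(N) = 74*125 + 6^(3/2) = 9250 + 6*√6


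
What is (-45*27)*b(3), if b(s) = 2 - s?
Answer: 1215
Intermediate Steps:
(-45*27)*b(3) = (-45*27)*(2 - 1*3) = -1215*(2 - 3) = -1215*(-1) = 1215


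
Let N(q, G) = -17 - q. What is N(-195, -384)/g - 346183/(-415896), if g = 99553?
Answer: 34537585687/41403694488 ≈ 0.83417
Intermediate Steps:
N(-195, -384)/g - 346183/(-415896) = (-17 - 1*(-195))/99553 - 346183/(-415896) = (-17 + 195)*(1/99553) - 346183*(-1/415896) = 178*(1/99553) + 346183/415896 = 178/99553 + 346183/415896 = 34537585687/41403694488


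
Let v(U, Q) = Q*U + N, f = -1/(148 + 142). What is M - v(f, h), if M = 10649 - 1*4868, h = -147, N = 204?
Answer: 1617183/290 ≈ 5576.5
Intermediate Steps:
f = -1/290 ≈ -0.0034483
M = 5781 (M = 10649 - 4868 = 5781)
v(U, Q) = 204 + Q*U (v(U, Q) = Q*U + 204 = 204 + Q*U)
M - v(f, h) = 5781 - (204 - 147*(-1/290)) = 5781 - (204 + 147/290) = 5781 - 1*59307/290 = 5781 - 59307/290 = 1617183/290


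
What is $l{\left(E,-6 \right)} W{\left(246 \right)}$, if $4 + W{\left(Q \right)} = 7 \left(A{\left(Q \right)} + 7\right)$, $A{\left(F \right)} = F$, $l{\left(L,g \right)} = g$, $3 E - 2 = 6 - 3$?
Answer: $-10602$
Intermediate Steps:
$E = \frac{5}{3}$ ($E = \frac{2}{3} + \frac{6 - 3}{3} = \frac{2}{3} + \frac{1}{3} \cdot 3 = \frac{2}{3} + 1 = \frac{5}{3} \approx 1.6667$)
$W{\left(Q \right)} = 45 + 7 Q$ ($W{\left(Q \right)} = -4 + 7 \left(Q + 7\right) = -4 + 7 \left(7 + Q\right) = -4 + \left(49 + 7 Q\right) = 45 + 7 Q$)
$l{\left(E,-6 \right)} W{\left(246 \right)} = - 6 \left(45 + 7 \cdot 246\right) = - 6 \left(45 + 1722\right) = \left(-6\right) 1767 = -10602$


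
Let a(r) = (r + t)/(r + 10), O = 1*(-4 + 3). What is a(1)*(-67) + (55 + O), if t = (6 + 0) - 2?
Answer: 259/11 ≈ 23.545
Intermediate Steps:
O = -1 (O = 1*(-1) = -1)
t = 4 (t = 6 - 2 = 4)
a(r) = (4 + r)/(10 + r) (a(r) = (r + 4)/(r + 10) = (4 + r)/(10 + r))
a(1)*(-67) + (55 + O) = ((4 + 1)/(10 + 1))*(-67) + (55 - 1) = (5/11)*(-67) + 54 = -335/11 + 54 = 259/11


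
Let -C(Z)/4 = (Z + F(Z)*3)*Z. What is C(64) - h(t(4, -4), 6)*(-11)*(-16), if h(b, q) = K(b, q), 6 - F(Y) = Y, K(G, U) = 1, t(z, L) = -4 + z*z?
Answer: 27984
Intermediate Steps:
t(z, L) = -4 + z²
F(Y) = 6 - Y
h(b, q) = 1
C(Z) = -4*Z*(18 - 2*Z) (C(Z) = -4*(Z + (6 - Z)*3)*Z = -4*(Z + (18 - 3*Z))*Z = -4*(18 - 2*Z)*Z = -4*Z*(18 - 2*Z))
C(64) - h(t(4, -4), 6)*(-11)*(-16) = 8*64*(-9 + 64) - 1*(-11)*(-16) = 8*64*55 - (-11)*(-16) = 28160 - 1*176 = 28160 - 176 = 27984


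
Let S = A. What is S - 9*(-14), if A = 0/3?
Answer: 126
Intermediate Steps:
A = 0 (A = 0*(⅓) = 0)
S = 0
S - 9*(-14) = 0 - 9*(-14) = 0 + 126 = 126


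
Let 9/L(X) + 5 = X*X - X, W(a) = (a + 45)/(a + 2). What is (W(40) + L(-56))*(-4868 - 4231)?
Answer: -822771009/44618 ≈ -18440.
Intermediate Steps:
W(a) = (45 + a)/(2 + a)
L(X) = 9/(-5 + X² - X) (L(X) = 9/(-5 + (X*X - X)) = 9/(-5 + (X² - X)) = 9/(-5 + X² - X))
(W(40) + L(-56))*(-4868 - 4231) = ((45 + 40)/(2 + 40) + 9/(-5 + (-56)² - 1*(-56)))*(-4868 - 4231) = (85/42 + 9/(-5 + 3136 + 56))*(-9099) = ((1/42)*85 + 9/3187)*(-9099) = (85/42 + 9*(1/3187))*(-9099) = (85/42 + 9/3187)*(-9099) = (271273/133854)*(-9099) = -822771009/44618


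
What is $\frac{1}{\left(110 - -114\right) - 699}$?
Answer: $- \frac{1}{475} \approx -0.0021053$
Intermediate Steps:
$\frac{1}{\left(110 - -114\right) - 699} = \frac{1}{\left(110 + 114\right) - 699} = \frac{1}{224 - 699} = \frac{1}{-475} = - \frac{1}{475}$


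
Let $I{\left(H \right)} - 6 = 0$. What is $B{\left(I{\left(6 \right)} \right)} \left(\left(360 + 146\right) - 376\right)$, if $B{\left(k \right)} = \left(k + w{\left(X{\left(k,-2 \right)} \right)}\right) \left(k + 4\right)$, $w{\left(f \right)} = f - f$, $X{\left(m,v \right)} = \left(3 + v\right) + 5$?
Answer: $7800$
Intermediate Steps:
$X{\left(m,v \right)} = 8 + v$
$I{\left(H \right)} = 6$ ($I{\left(H \right)} = 6 + 0 = 6$)
$w{\left(f \right)} = 0$
$B{\left(k \right)} = k \left(4 + k\right)$ ($B{\left(k \right)} = \left(k + 0\right) \left(k + 4\right) = k \left(4 + k\right)$)
$B{\left(I{\left(6 \right)} \right)} \left(\left(360 + 146\right) - 376\right) = 6 \left(4 + 6\right) \left(\left(360 + 146\right) - 376\right) = 6 \cdot 10 \left(506 - 376\right) = 60 \cdot 130 = 7800$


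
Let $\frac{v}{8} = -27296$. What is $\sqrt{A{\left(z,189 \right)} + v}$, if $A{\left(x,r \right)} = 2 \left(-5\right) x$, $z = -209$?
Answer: $i \sqrt{216278} \approx 465.06 i$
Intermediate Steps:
$v = -218368$ ($v = 8 \left(-27296\right) = -218368$)
$A{\left(x,r \right)} = - 10 x$
$\sqrt{A{\left(z,189 \right)} + v} = \sqrt{\left(-10\right) \left(-209\right) - 218368} = \sqrt{2090 - 218368} = \sqrt{-216278} = i \sqrt{216278}$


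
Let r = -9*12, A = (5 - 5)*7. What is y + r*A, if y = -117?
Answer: -117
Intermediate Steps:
A = 0 (A = 0*7 = 0)
r = -108
y + r*A = -117 - 108*0 = -117 + 0 = -117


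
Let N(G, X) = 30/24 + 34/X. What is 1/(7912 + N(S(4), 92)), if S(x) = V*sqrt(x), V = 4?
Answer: 92/728053 ≈ 0.00012636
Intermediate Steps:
S(x) = 4*sqrt(x)
N(G, X) = 5/4 + 34/X (N(G, X) = 30*(1/24) + 34/X = 5/4 + 34/X)
1/(7912 + N(S(4), 92)) = 1/(7912 + (5/4 + 34/92)) = 1/(7912 + (5/4 + 34*(1/92))) = 1/(7912 + (5/4 + 17/46)) = 1/(7912 + 149/92) = 1/(728053/92) = 92/728053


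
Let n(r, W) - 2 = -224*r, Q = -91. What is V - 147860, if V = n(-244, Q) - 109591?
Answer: -202793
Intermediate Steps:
n(r, W) = 2 - 224*r
V = -54933 (V = (2 - 224*(-244)) - 109591 = (2 + 54656) - 109591 = 54658 - 109591 = -54933)
V - 147860 = -54933 - 147860 = -202793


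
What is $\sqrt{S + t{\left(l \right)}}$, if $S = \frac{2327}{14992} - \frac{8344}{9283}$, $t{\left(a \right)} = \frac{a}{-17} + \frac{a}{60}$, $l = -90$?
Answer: $\frac{\sqrt{1067192592746385871}}{591475628} \approx 1.7466$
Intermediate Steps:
$t{\left(a \right)} = - \frac{43 a}{1020}$ ($t{\left(a \right)} = a \left(- \frac{1}{17}\right) + a \frac{1}{60} = - \frac{a}{17} + \frac{a}{60} = - \frac{43 a}{1020}$)
$S = - \frac{103491707}{139170736}$ ($S = 2327 \cdot \frac{1}{14992} - \frac{8344}{9283} = \frac{2327}{14992} - \frac{8344}{9283} = - \frac{103491707}{139170736} \approx -0.74363$)
$\sqrt{S + t{\left(l \right)}} = \sqrt{- \frac{103491707}{139170736} - - \frac{129}{34}} = \sqrt{- \frac{103491707}{139170736} + \frac{129}{34}} = \sqrt{\frac{7217153453}{2365902512}} = \frac{\sqrt{1067192592746385871}}{591475628}$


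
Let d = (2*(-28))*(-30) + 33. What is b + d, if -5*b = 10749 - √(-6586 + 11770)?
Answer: -2112/5 ≈ -422.40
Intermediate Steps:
d = 1713 (d = -56*(-30) + 33 = 1680 + 33 = 1713)
b = -10677/5 (b = -(10749 - √(-6586 + 11770))/5 = -(10749 - √5184)/5 = -(10749 - 1*72)/5 = -(10749 - 72)/5 = -⅕*10677 = -10677/5 ≈ -2135.4)
b + d = -10677/5 + 1713 = -2112/5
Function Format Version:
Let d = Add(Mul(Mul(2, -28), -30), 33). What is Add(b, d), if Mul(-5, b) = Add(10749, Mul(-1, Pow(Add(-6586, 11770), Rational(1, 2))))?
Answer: Rational(-2112, 5) ≈ -422.40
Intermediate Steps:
d = 1713 (d = Add(Mul(-56, -30), 33) = Add(1680, 33) = 1713)
b = Rational(-10677, 5) (b = Mul(Rational(-1, 5), Add(10749, Mul(-1, Pow(Add(-6586, 11770), Rational(1, 2))))) = Mul(Rational(-1, 5), Add(10749, Mul(-1, Pow(5184, Rational(1, 2))))) = Mul(Rational(-1, 5), Add(10749, Mul(-1, 72))) = Mul(Rational(-1, 5), Add(10749, -72)) = Mul(Rational(-1, 5), 10677) = Rational(-10677, 5) ≈ -2135.4)
Add(b, d) = Add(Rational(-10677, 5), 1713) = Rational(-2112, 5)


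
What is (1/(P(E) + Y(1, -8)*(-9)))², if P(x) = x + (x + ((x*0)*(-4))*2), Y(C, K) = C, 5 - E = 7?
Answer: 1/169 ≈ 0.0059172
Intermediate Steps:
E = -2 (E = 5 - 1*7 = 5 - 7 = -2)
P(x) = 2*x (P(x) = x + (x + (0*(-4))*2) = x + (x + 0*2) = x + (x + 0) = x + x = 2*x)
(1/(P(E) + Y(1, -8)*(-9)))² = (1/(2*(-2) + 1*(-9)))² = (1/(-4 - 9))² = (1/(-13))² = (-1/13)² = 1/169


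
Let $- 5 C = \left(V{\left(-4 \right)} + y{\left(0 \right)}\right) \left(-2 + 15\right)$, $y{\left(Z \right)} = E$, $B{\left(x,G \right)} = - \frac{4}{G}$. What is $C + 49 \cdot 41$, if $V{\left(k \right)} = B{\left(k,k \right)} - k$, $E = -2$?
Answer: $\frac{10006}{5} \approx 2001.2$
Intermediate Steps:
$y{\left(Z \right)} = -2$
$V{\left(k \right)} = - k - \frac{4}{k}$ ($V{\left(k \right)} = - \frac{4}{k} - k = - k - \frac{4}{k}$)
$C = - \frac{39}{5}$ ($C = - \frac{\left(\left(\left(-1\right) \left(-4\right) - \frac{4}{-4}\right) - 2\right) \left(-2 + 15\right)}{5} = - \frac{\left(\left(4 - -1\right) - 2\right) 13}{5} = - \frac{\left(\left(4 + 1\right) - 2\right) 13}{5} = - \frac{\left(5 - 2\right) 13}{5} = - \frac{3 \cdot 13}{5} = \left(- \frac{1}{5}\right) 39 = - \frac{39}{5} \approx -7.8$)
$C + 49 \cdot 41 = - \frac{39}{5} + 49 \cdot 41 = - \frac{39}{5} + 2009 = \frac{10006}{5}$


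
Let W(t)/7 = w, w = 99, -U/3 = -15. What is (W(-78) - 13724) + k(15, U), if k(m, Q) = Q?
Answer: -12986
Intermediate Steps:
U = 45 (U = -3*(-15) = 45)
W(t) = 693 (W(t) = 7*99 = 693)
(W(-78) - 13724) + k(15, U) = (693 - 13724) + 45 = -13031 + 45 = -12986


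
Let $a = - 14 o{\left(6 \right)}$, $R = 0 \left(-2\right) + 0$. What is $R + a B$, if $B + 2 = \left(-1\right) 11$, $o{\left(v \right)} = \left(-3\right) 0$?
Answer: $0$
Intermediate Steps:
$o{\left(v \right)} = 0$
$R = 0$ ($R = 0 + 0 = 0$)
$a = 0$ ($a = \left(-14\right) 0 = 0$)
$B = -13$ ($B = -2 - 11 = -13$)
$R + a B = 0 + 0 \left(-13\right) = 0 + 0 = 0$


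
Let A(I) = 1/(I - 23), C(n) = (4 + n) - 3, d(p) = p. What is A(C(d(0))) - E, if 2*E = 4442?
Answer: -48863/22 ≈ -2221.0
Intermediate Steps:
C(n) = 1 + n
A(I) = 1/(-23 + I)
E = 2221 (E = (1/2)*4442 = 2221)
A(C(d(0))) - E = 1/(-23 + (1 + 0)) - 1*2221 = 1/(-23 + 1) - 2221 = 1/(-22) - 2221 = -1/22 - 2221 = -48863/22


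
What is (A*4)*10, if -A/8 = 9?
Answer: -2880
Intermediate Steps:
A = -72 (A = -8*9 = -72)
(A*4)*10 = -72*4*10 = -288*10 = -2880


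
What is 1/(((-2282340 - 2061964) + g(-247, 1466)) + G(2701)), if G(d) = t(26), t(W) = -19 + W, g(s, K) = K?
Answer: -1/4342831 ≈ -2.3026e-7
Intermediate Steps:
G(d) = 7 (G(d) = -19 + 26 = 7)
1/(((-2282340 - 2061964) + g(-247, 1466)) + G(2701)) = 1/(((-2282340 - 2061964) + 1466) + 7) = 1/((-4344304 + 1466) + 7) = 1/(-4342838 + 7) = 1/(-4342831) = -1/4342831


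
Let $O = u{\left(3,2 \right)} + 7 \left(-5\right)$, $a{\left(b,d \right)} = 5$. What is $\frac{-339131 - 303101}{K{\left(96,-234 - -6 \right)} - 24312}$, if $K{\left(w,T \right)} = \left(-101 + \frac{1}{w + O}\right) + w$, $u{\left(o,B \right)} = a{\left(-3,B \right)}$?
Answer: $\frac{42387312}{1604921} \approx 26.411$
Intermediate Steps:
$u{\left(o,B \right)} = 5$
$O = -30$ ($O = 5 + 7 \left(-5\right) = 5 - 35 = -30$)
$K{\left(w,T \right)} = -101 + w + \frac{1}{-30 + w}$ ($K{\left(w,T \right)} = \left(-101 + \frac{1}{w - 30}\right) + w = \left(-101 + \frac{1}{-30 + w}\right) + w = -101 + w + \frac{1}{-30 + w}$)
$\frac{-339131 - 303101}{K{\left(96,-234 - -6 \right)} - 24312} = \frac{-339131 - 303101}{\frac{3031 + 96^{2} - 12576}{-30 + 96} - 24312} = - \frac{642232}{\frac{3031 + 9216 - 12576}{66} - 24312} = - \frac{642232}{\frac{1}{66} \left(-329\right) - 24312} = - \frac{642232}{- \frac{329}{66} - 24312} = - \frac{642232}{- \frac{1604921}{66}} = \left(-642232\right) \left(- \frac{66}{1604921}\right) = \frac{42387312}{1604921}$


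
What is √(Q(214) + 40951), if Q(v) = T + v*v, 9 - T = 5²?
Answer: √86731 ≈ 294.50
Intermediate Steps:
T = -16 (T = 9 - 1*5² = 9 - 1*25 = 9 - 25 = -16)
Q(v) = -16 + v² (Q(v) = -16 + v*v = -16 + v²)
√(Q(214) + 40951) = √((-16 + 214²) + 40951) = √((-16 + 45796) + 40951) = √(45780 + 40951) = √86731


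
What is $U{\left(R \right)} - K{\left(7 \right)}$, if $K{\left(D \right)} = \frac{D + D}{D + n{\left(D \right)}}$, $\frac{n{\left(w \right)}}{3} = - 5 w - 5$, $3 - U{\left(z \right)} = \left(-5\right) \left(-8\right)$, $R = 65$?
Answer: $- \frac{4167}{113} \approx -36.876$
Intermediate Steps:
$U{\left(z \right)} = -37$ ($U{\left(z \right)} = 3 - \left(-5\right) \left(-8\right) = 3 - 40 = -37$)
$n{\left(w \right)} = -15 - 15 w$ ($n{\left(w \right)} = 3 \left(- 5 w - 5\right) = 3 \left(-5 - 5 w\right) = -15 - 15 w$)
$K{\left(D \right)} = \frac{2 D}{-15 - 14 D}$ ($K{\left(D \right)} = \frac{D + D}{D - \left(15 + 15 D\right)} = \frac{2 D}{-15 - 14 D}$)
$U{\left(R \right)} - K{\left(7 \right)} = -37 - \left(-2\right) 7 \frac{1}{15 + 14 \cdot 7} = -37 - \left(-2\right) 7 \frac{1}{15 + 98} = -37 - \left(-2\right) 7 \cdot \frac{1}{113} = -37 - - \frac{14}{113} = -37 + \frac{14}{113} = - \frac{4167}{113}$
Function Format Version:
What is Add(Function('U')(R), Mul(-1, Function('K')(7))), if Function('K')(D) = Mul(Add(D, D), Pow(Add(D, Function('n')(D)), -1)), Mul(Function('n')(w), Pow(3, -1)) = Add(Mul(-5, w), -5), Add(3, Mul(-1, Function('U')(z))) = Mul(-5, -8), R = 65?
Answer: Rational(-4167, 113) ≈ -36.876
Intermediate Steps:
Function('U')(z) = -37 (Function('U')(z) = Add(3, Mul(-1, Mul(-5, -8))) = Add(3, Mul(-1, 40)) = Add(3, -40) = -37)
Function('n')(w) = Add(-15, Mul(-15, w)) (Function('n')(w) = Mul(3, Add(Mul(-5, w), -5)) = Mul(3, Add(-5, Mul(-5, w))) = Add(-15, Mul(-15, w)))
Function('K')(D) = Mul(2, D, Pow(Add(-15, Mul(-14, D)), -1)) (Function('K')(D) = Mul(Add(D, D), Pow(Add(D, Add(-15, Mul(-15, D))), -1)) = Mul(Mul(2, D), Pow(Add(-15, Mul(-14, D)), -1)) = Mul(2, D, Pow(Add(-15, Mul(-14, D)), -1)))
Add(Function('U')(R), Mul(-1, Function('K')(7))) = Add(-37, Mul(-1, Mul(-2, 7, Pow(Add(15, Mul(14, 7)), -1)))) = Add(-37, Mul(-1, Mul(-2, 7, Pow(Add(15, 98), -1)))) = Add(-37, Mul(-1, Mul(-2, 7, Pow(113, -1)))) = Add(-37, Mul(-1, Mul(-2, 7, Rational(1, 113)))) = Add(-37, Mul(-1, Rational(-14, 113))) = Add(-37, Rational(14, 113)) = Rational(-4167, 113)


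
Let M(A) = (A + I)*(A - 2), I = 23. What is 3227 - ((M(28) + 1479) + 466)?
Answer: -44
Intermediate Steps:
M(A) = (-2 + A)*(23 + A) (M(A) = (A + 23)*(A - 2) = (23 + A)*(-2 + A) = (-2 + A)*(23 + A))
3227 - ((M(28) + 1479) + 466) = 3227 - (((-46 + 28**2 + 21*28) + 1479) + 466) = 3227 - (((-46 + 784 + 588) + 1479) + 466) = 3227 - ((1326 + 1479) + 466) = 3227 - (2805 + 466) = 3227 - 1*3271 = 3227 - 3271 = -44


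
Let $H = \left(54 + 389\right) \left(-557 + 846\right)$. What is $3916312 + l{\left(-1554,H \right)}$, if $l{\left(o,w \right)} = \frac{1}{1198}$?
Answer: $\frac{4691741777}{1198} \approx 3.9163 \cdot 10^{6}$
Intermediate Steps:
$H = 128027$ ($H = 443 \cdot 289 = 128027$)
$l{\left(o,w \right)} = \frac{1}{1198}$
$3916312 + l{\left(-1554,H \right)} = 3916312 + \frac{1}{1198} = \frac{4691741777}{1198}$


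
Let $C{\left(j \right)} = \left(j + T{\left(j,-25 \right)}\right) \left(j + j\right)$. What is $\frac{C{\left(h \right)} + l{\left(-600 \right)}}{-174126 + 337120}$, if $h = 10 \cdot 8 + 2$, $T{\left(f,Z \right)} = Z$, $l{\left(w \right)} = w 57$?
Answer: $- \frac{12426}{81497} \approx -0.15247$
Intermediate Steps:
$l{\left(w \right)} = 57 w$
$h = 82$ ($h = 80 + 2 = 82$)
$C{\left(j \right)} = 2 j \left(-25 + j\right)$ ($C{\left(j \right)} = \left(j - 25\right) \left(j + j\right) = \left(-25 + j\right) 2 j = 2 j \left(-25 + j\right)$)
$\frac{C{\left(h \right)} + l{\left(-600 \right)}}{-174126 + 337120} = \frac{2 \cdot 82 \left(-25 + 82\right) + 57 \left(-600\right)}{-174126 + 337120} = \frac{2 \cdot 82 \cdot 57 - 34200}{162994} = \left(9348 - 34200\right) \frac{1}{162994} = \left(-24852\right) \frac{1}{162994} = - \frac{12426}{81497}$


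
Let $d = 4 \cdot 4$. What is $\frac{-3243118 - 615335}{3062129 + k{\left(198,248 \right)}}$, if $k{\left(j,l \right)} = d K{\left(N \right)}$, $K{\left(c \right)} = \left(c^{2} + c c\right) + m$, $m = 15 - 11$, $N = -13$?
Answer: $- \frac{3858453}{3067601} \approx -1.2578$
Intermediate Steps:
$d = 16$
$m = 4$
$K{\left(c \right)} = 4 + 2 c^{2}$ ($K{\left(c \right)} = \left(c^{2} + c c\right) + 4 = \left(c^{2} + c^{2}\right) + 4 = 2 c^{2} + 4 = 4 + 2 c^{2}$)
$k{\left(j,l \right)} = 5472$ ($k{\left(j,l \right)} = 16 \left(4 + 2 \left(-13\right)^{2}\right) = 16 \left(4 + 2 \cdot 169\right) = 16 \left(4 + 338\right) = 16 \cdot 342 = 5472$)
$\frac{-3243118 - 615335}{3062129 + k{\left(198,248 \right)}} = \frac{-3243118 - 615335}{3062129 + 5472} = - \frac{3858453}{3067601}$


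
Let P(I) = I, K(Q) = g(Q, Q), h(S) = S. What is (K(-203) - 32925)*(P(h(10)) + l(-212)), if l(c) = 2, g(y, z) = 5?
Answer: -395040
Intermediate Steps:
K(Q) = 5
(K(-203) - 32925)*(P(h(10)) + l(-212)) = (5 - 32925)*(10 + 2) = -32920*12 = -395040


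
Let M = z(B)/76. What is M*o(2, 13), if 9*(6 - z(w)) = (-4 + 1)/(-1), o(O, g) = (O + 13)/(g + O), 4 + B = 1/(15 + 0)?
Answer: 17/228 ≈ 0.074561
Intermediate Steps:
B = -59/15 (B = -4 + 1/(15 + 0) = -4 + 1/15 = -59/15 ≈ -3.9333)
o(O, g) = (13 + O)/(O + g)
z(w) = 17/3 (z(w) = 6 - (-4 + 1)/(9*(-1)) = 6 - (-1)*(-1)/3 = 6 - ⅑*3 = 6 - ⅓ = 17/3)
M = 17/228 (M = (17/3)/76 = (17/3)*(1/76) = 17/228 ≈ 0.074561)
M*o(2, 13) = 17*((13 + 2)/(2 + 13))/228 = 17*(15/15)/228 = 17*((1/15)*15)/228 = (17/228)*1 = 17/228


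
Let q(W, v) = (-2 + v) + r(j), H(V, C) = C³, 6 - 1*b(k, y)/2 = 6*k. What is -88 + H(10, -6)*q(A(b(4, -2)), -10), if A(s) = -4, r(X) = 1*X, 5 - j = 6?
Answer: 2720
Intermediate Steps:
j = -1 (j = 5 - 1*6 = 5 - 6 = -1)
r(X) = X
b(k, y) = 12 - 12*k
q(W, v) = -3 + v (q(W, v) = (-2 + v) - 1 = -3 + v)
-88 + H(10, -6)*q(A(b(4, -2)), -10) = -88 + (-6)³*(-3 - 10) = -88 - 216*(-13) = -88 + 2808 = 2720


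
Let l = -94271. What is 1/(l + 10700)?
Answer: -1/83571 ≈ -1.1966e-5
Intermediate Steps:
1/(l + 10700) = 1/(-94271 + 10700) = 1/(-83571) = -1/83571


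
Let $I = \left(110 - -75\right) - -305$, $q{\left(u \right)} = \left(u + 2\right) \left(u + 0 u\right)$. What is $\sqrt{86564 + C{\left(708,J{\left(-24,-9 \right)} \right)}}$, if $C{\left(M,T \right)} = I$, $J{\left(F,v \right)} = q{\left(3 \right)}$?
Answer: $\sqrt{87054} \approx 295.05$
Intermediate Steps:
$q{\left(u \right)} = u \left(2 + u\right)$ ($q{\left(u \right)} = \left(2 + u\right) \left(u + 0\right) = \left(2 + u\right) u = u \left(2 + u\right)$)
$J{\left(F,v \right)} = 15$ ($J{\left(F,v \right)} = 3 \left(2 + 3\right) = 3 \cdot 5 = 15$)
$I = 490$ ($I = \left(110 + 75\right) + 305 = 185 + 305 = 490$)
$C{\left(M,T \right)} = 490$
$\sqrt{86564 + C{\left(708,J{\left(-24,-9 \right)} \right)}} = \sqrt{86564 + 490} = \sqrt{87054}$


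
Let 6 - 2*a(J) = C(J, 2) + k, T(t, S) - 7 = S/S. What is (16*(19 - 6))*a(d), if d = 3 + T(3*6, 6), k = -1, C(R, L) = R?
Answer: -416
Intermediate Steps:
T(t, S) = 8 (T(t, S) = 7 + S/S = 7 + 1 = 8)
d = 11 (d = 3 + 8 = 11)
a(J) = 7/2 - J/2 (a(J) = 3 - (J - 1)/2 = 3 - (-1 + J)/2 = 3 + (½ - J/2) = 7/2 - J/2)
(16*(19 - 6))*a(d) = (16*(19 - 6))*(7/2 - ½*11) = (16*13)*(7/2 - 11/2) = 208*(-2) = -416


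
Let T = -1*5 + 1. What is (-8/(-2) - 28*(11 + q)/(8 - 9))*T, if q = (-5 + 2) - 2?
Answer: -688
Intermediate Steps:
q = -5 (q = -3 - 2 = -5)
T = -4 (T = -5 + 1 = -4)
(-8/(-2) - 28*(11 + q)/(8 - 9))*T = (-8/(-2) - 28*(11 - 5)/(8 - 9))*(-4) = (-8*(-½) - 28/((-1/6)))*(-4) = (4 - 28/((-1*⅙)))*(-4) = (4 - 28/(-⅙))*(-4) = (4 - 28*(-6))*(-4) = (4 + 168)*(-4) = 172*(-4) = -688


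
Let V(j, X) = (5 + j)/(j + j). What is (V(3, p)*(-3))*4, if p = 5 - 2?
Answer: -16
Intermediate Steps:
p = 3
V(j, X) = (5 + j)/(2*j) (V(j, X) = (5 + j)/((2*j)) = (5 + j)*(1/(2*j)) = (5 + j)/(2*j))
(V(3, p)*(-3))*4 = (((½)*(5 + 3)/3)*(-3))*4 = (((½)*(⅓)*8)*(-3))*4 = ((4/3)*(-3))*4 = -4*4 = -16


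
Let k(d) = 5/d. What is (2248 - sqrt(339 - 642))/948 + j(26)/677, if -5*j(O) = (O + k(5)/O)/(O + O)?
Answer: 3798883/1602120 - I*sqrt(303)/948 ≈ 2.3712 - 0.018362*I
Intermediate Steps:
j(O) = -(O + 1/O)/(10*O) (j(O) = -(O + (5/5)/O)/(5*(O + O)) = -(O + (5*(1/5))/O)/(5*(2*O)) = -(O + 1/O)*1/(2*O)/5 = -(O + 1/O)/(10*O))
(2248 - sqrt(339 - 642))/948 + j(26)/677 = (2248 - sqrt(339 - 642))/948 + ((1/10)*(-1 - 1*26**2)/26**2)/677 = (2248 - sqrt(-303))*(1/948) + ((1/10)*(1/676)*(-1 - 1*676))*(1/677) = (2248 - I*sqrt(303))*(1/948) + ((1/10)*(1/676)*(-1 - 676))*(1/677) = (2248 - I*sqrt(303))*(1/948) + ((1/10)*(1/676)*(-677))*(1/677) = (562/237 - I*sqrt(303)/948) - 677/6760*1/677 = (562/237 - I*sqrt(303)/948) - 1/6760 = 3798883/1602120 - I*sqrt(303)/948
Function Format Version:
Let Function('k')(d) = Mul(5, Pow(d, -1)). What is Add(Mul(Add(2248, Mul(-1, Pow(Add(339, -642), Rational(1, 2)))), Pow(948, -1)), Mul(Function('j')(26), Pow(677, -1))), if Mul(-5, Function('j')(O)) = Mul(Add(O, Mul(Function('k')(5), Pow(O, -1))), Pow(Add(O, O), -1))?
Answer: Add(Rational(3798883, 1602120), Mul(Rational(-1, 948), I, Pow(303, Rational(1, 2)))) ≈ Add(2.3712, Mul(-0.018362, I))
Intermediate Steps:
Function('j')(O) = Mul(Rational(-1, 10), Pow(O, -1), Add(O, Pow(O, -1))) (Function('j')(O) = Mul(Rational(-1, 5), Mul(Add(O, Mul(Mul(5, Pow(5, -1)), Pow(O, -1))), Pow(Add(O, O), -1))) = Mul(Rational(-1, 5), Mul(Add(O, Mul(Mul(5, Rational(1, 5)), Pow(O, -1))), Pow(Mul(2, O), -1))) = Mul(Rational(-1, 5), Mul(Add(O, Mul(1, Pow(O, -1))), Mul(Rational(1, 2), Pow(O, -1)))) = Mul(Rational(-1, 5), Mul(Add(O, Pow(O, -1)), Mul(Rational(1, 2), Pow(O, -1)))) = Mul(Rational(-1, 5), Mul(Rational(1, 2), Pow(O, -1), Add(O, Pow(O, -1)))) = Mul(Rational(-1, 10), Pow(O, -1), Add(O, Pow(O, -1))))
Add(Mul(Add(2248, Mul(-1, Pow(Add(339, -642), Rational(1, 2)))), Pow(948, -1)), Mul(Function('j')(26), Pow(677, -1))) = Add(Mul(Add(2248, Mul(-1, Pow(Add(339, -642), Rational(1, 2)))), Pow(948, -1)), Mul(Mul(Rational(1, 10), Pow(26, -2), Add(-1, Mul(-1, Pow(26, 2)))), Pow(677, -1))) = Add(Mul(Add(2248, Mul(-1, Pow(-303, Rational(1, 2)))), Rational(1, 948)), Mul(Mul(Rational(1, 10), Rational(1, 676), Add(-1, Mul(-1, 676))), Rational(1, 677))) = Add(Mul(Add(2248, Mul(-1, Mul(I, Pow(303, Rational(1, 2))))), Rational(1, 948)), Mul(Mul(Rational(1, 10), Rational(1, 676), Add(-1, -676)), Rational(1, 677))) = Add(Mul(Add(2248, Mul(-1, I, Pow(303, Rational(1, 2)))), Rational(1, 948)), Mul(Mul(Rational(1, 10), Rational(1, 676), -677), Rational(1, 677))) = Add(Add(Rational(562, 237), Mul(Rational(-1, 948), I, Pow(303, Rational(1, 2)))), Mul(Rational(-677, 6760), Rational(1, 677))) = Add(Add(Rational(562, 237), Mul(Rational(-1, 948), I, Pow(303, Rational(1, 2)))), Rational(-1, 6760)) = Add(Rational(3798883, 1602120), Mul(Rational(-1, 948), I, Pow(303, Rational(1, 2))))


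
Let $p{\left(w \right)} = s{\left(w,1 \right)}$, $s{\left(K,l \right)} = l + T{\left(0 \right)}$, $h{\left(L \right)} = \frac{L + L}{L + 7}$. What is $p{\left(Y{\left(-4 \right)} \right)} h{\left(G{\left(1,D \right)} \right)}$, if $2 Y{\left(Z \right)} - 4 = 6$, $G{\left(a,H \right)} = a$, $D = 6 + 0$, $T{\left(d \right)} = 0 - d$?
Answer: $\frac{1}{4} \approx 0.25$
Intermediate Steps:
$T{\left(d \right)} = - d$
$D = 6$
$h{\left(L \right)} = \frac{2 L}{7 + L}$
$Y{\left(Z \right)} = 5$ ($Y{\left(Z \right)} = 2 + \frac{1}{2} \cdot 6 = 2 + 3 = 5$)
$s{\left(K,l \right)} = l$ ($s{\left(K,l \right)} = l - 0 = l + 0 = l$)
$p{\left(w \right)} = 1$
$p{\left(Y{\left(-4 \right)} \right)} h{\left(G{\left(1,D \right)} \right)} = 1 \cdot 2 \cdot 1 \frac{1}{7 + 1} = 1 \cdot 2 \cdot 1 \cdot \frac{1}{8} = 1 \cdot \frac{1}{4} = \frac{1}{4}$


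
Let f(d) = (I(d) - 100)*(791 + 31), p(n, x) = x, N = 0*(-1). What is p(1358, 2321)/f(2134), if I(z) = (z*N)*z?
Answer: -2321/82200 ≈ -0.028236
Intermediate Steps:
N = 0
I(z) = 0 (I(z) = (z*0)*z = 0*z = 0)
f(d) = -82200 (f(d) = (0 - 100)*(791 + 31) = -100*822 = -82200)
p(1358, 2321)/f(2134) = 2321/(-82200) = 2321*(-1/82200) = -2321/82200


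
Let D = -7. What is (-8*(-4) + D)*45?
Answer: 1125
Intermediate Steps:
(-8*(-4) + D)*45 = (-8*(-4) - 7)*45 = (32 - 7)*45 = 25*45 = 1125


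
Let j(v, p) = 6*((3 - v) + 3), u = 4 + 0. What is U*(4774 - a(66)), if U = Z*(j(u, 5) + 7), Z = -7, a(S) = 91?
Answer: -622839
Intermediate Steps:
u = 4
j(v, p) = 36 - 6*v (j(v, p) = 6*(6 - v) = 36 - 6*v)
U = -133 (U = -7*((36 - 6*4) + 7) = -7*((36 - 24) + 7) = -7*(12 + 7) = -7*19 = -133)
U*(4774 - a(66)) = -133*(4774 - 1*91) = -133*(4774 - 91) = -133*4683 = -622839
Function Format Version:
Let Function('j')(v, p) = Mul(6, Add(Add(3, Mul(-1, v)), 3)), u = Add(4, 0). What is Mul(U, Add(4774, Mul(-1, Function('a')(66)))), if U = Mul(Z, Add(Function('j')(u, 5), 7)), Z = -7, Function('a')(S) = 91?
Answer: -622839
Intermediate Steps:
u = 4
Function('j')(v, p) = Add(36, Mul(-6, v)) (Function('j')(v, p) = Mul(6, Add(6, Mul(-1, v))) = Add(36, Mul(-6, v)))
U = -133 (U = Mul(-7, Add(Add(36, Mul(-6, 4)), 7)) = Mul(-7, Add(Add(36, -24), 7)) = Mul(-7, Add(12, 7)) = Mul(-7, 19) = -133)
Mul(U, Add(4774, Mul(-1, Function('a')(66)))) = Mul(-133, Add(4774, Mul(-1, 91))) = Mul(-133, Add(4774, -91)) = Mul(-133, 4683) = -622839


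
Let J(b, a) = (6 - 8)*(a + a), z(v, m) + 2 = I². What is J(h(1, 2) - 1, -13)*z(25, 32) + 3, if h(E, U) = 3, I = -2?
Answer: 107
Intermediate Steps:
z(v, m) = 2 (z(v, m) = -2 + (-2)² = -2 + 4 = 2)
J(b, a) = -4*a
J(h(1, 2) - 1, -13)*z(25, 32) + 3 = -4*(-13)*2 + 3 = 52*2 + 3 = 104 + 3 = 107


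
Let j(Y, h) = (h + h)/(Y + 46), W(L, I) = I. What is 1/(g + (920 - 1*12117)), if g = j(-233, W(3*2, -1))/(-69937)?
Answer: -13078219/146436818145 ≈ -8.9310e-5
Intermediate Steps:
j(Y, h) = 2*h/(46 + Y) (j(Y, h) = (2*h)/(46 + Y) = 2*h/(46 + Y))
g = -2/13078219 (g = (2*(-1)/(46 - 233))/(-69937) = (2*(-1)/(-187))*(-1/69937) = (2*(-1)*(-1/187))*(-1/69937) = (2/187)*(-1/69937) = -2/13078219 ≈ -1.5293e-7)
1/(g + (920 - 1*12117)) = 1/(-2/13078219 + (920 - 1*12117)) = 1/(-2/13078219 + (920 - 12117)) = 1/(-2/13078219 - 11197) = 1/(-146436818145/13078219) = -13078219/146436818145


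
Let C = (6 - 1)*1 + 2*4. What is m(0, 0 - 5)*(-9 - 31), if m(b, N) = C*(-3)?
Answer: 1560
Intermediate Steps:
C = 13 (C = 5*1 + 8 = 5 + 8 = 13)
m(b, N) = -39 (m(b, N) = 13*(-3) = -39)
m(0, 0 - 5)*(-9 - 31) = -39*(-9 - 31) = -39*(-40) = 1560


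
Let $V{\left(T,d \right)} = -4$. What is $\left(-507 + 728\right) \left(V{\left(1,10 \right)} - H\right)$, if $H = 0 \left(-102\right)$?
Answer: $-884$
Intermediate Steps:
$H = 0$
$\left(-507 + 728\right) \left(V{\left(1,10 \right)} - H\right) = \left(-507 + 728\right) \left(-4 - 0\right) = 221 \left(-4 + 0\right) = 221 \left(-4\right) = -884$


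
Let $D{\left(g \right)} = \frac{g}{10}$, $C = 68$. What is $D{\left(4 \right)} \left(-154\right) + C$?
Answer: $\frac{32}{5} \approx 6.4$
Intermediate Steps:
$D{\left(g \right)} = \frac{g}{10}$ ($D{\left(g \right)} = g \frac{1}{10} = \frac{g}{10}$)
$D{\left(4 \right)} \left(-154\right) + C = \frac{1}{10} \cdot 4 \left(-154\right) + 68 = \frac{2}{5} \left(-154\right) + 68 = - \frac{308}{5} + 68 = \frac{32}{5}$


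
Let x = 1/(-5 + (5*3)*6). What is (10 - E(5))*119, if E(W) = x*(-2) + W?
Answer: 2989/5 ≈ 597.80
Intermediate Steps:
x = 1/85 (x = 1/(-5 + 15*6) = 1/(-5 + 90) = 1/85 ≈ 0.011765)
E(W) = -2/85 + W (E(W) = (1/85)*(-2) + W = -2/85 + W)
(10 - E(5))*119 = (10 - (-2/85 + 5))*119 = (10 - 1*423/85)*119 = (10 - 423/85)*119 = (427/85)*119 = 2989/5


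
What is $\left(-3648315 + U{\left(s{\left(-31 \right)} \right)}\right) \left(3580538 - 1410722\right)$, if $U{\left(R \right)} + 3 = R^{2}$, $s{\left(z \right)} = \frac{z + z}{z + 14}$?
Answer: $- \frac{2287767323609328}{289} \approx -7.9162 \cdot 10^{12}$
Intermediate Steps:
$s{\left(z \right)} = \frac{2 z}{14 + z}$
$U{\left(R \right)} = -3 + R^{2}$
$\left(-3648315 + U{\left(s{\left(-31 \right)} \right)}\right) \left(3580538 - 1410722\right) = \left(-3648315 - \left(3 - \left(2 \left(-31\right) \frac{1}{14 - 31}\right)^{2}\right)\right) \left(3580538 - 1410722\right) = \left(-3648315 - \left(3 - \left(2 \left(-31\right) \frac{1}{-17}\right)^{2}\right)\right) 2169816 = \left(-3648315 - \left(3 - \left(2 \left(-31\right) \left(- \frac{1}{17}\right)\right)^{2}\right)\right) 2169816 = \left(-3648315 - \left(3 - \left(\frac{62}{17}\right)^{2}\right)\right) 2169816 = \left(-3648315 + \left(-3 + \frac{3844}{289}\right)\right) 2169816 = \left(-3648315 + \frac{2977}{289}\right) 2169816 = \left(- \frac{1054360058}{289}\right) 2169816 = - \frac{2287767323609328}{289}$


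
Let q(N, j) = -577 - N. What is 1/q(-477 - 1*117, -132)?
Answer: 1/17 ≈ 0.058824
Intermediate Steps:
1/q(-477 - 1*117, -132) = 1/(-577 - (-477 - 1*117)) = 1/(-577 - (-477 - 117)) = 1/(-577 - 1*(-594)) = 1/(-577 + 594) = 1/17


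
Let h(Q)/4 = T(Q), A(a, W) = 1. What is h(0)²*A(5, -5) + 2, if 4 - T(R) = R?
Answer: 258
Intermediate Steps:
T(R) = 4 - R
h(Q) = 16 - 4*Q (h(Q) = 4*(4 - Q) = 16 - 4*Q)
h(0)²*A(5, -5) + 2 = (16 - 4*0)²*1 + 2 = (16 + 0)²*1 + 2 = 16²*1 + 2 = 256*1 + 2 = 256 + 2 = 258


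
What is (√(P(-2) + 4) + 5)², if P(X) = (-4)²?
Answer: 45 + 20*√5 ≈ 89.721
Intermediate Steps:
P(X) = 16
(√(P(-2) + 4) + 5)² = (√(16 + 4) + 5)² = (√20 + 5)² = (2*√5 + 5)² = (5 + 2*√5)²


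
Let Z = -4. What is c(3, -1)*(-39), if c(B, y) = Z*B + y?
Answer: 507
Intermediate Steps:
c(B, y) = y - 4*B (c(B, y) = -4*B + y = y - 4*B)
c(3, -1)*(-39) = (-1 - 4*3)*(-39) = (-1 - 12)*(-39) = -13*(-39) = 507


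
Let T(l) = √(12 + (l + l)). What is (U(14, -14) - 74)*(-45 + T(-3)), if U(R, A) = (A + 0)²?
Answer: -5490 + 122*√6 ≈ -5191.2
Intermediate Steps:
T(l) = √(12 + 2*l)
U(R, A) = A²
(U(14, -14) - 74)*(-45 + T(-3)) = ((-14)² - 74)*(-45 + √(12 + 2*(-3))) = (196 - 74)*(-45 + √(12 - 6)) = 122*(-45 + √6) = -5490 + 122*√6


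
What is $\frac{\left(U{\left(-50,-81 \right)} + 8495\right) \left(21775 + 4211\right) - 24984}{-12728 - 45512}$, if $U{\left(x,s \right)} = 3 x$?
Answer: $- \frac{108414093}{29120} \approx -3723.0$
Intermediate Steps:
$\frac{\left(U{\left(-50,-81 \right)} + 8495\right) \left(21775 + 4211\right) - 24984}{-12728 - 45512} = \frac{\left(3 \left(-50\right) + 8495\right) \left(21775 + 4211\right) - 24984}{-12728 - 45512} = \frac{\left(-150 + 8495\right) 25986 - 24984}{-58240} = \left(8345 \cdot 25986 - 24984\right) \left(- \frac{1}{58240}\right) = \left(216853170 - 24984\right) \left(- \frac{1}{58240}\right) = 216828186 \left(- \frac{1}{58240}\right) = - \frac{108414093}{29120}$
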